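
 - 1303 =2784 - 4087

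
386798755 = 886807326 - 500008571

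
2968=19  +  2949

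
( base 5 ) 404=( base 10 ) 104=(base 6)252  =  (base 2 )1101000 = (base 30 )3E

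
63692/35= 1819 + 27/35 = 1819.77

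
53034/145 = 365+109/145 = 365.75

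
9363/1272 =7 + 153/424 =7.36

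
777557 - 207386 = 570171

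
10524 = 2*5262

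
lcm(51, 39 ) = 663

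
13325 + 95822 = 109147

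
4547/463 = 9 + 380/463 = 9.82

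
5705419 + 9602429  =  15307848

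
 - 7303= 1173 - 8476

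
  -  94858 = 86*( - 1103 ) 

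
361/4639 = 361/4639 = 0.08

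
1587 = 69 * 23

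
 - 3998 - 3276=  - 7274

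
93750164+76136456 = 169886620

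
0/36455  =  0= 0.00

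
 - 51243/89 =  - 576+21/89= -  575.76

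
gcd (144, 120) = 24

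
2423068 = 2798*866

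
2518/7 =359 + 5/7= 359.71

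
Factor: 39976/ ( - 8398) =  - 2^2*13^( - 1 )*17^( - 1) * 263^1 = - 1052/221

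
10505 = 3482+7023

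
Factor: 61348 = 2^2*7^2*313^1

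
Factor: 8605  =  5^1 * 1721^1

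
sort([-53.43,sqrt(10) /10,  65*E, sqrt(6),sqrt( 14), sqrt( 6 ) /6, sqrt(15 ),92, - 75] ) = [ - 75, - 53.43, sqrt( 10)/10,sqrt( 6 ) /6,sqrt(6 ),sqrt( 14),sqrt(15 ), 92, 65*E]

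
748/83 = 748/83 = 9.01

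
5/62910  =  1/12582 = 0.00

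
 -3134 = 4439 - 7573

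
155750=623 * 250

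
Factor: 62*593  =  2^1*31^1*593^1= 36766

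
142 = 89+53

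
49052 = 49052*1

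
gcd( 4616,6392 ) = 8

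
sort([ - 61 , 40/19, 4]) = [-61, 40/19, 4 ] 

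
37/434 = 37/434 = 0.09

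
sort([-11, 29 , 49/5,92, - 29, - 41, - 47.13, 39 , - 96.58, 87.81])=[ - 96.58,-47.13, - 41, - 29 ,  -  11 , 49/5, 29, 39, 87.81,92] 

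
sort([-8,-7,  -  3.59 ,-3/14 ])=[ - 8, - 7, - 3.59, - 3/14]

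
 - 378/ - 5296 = 189/2648=0.07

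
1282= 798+484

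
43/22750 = 43/22750  =  0.00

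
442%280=162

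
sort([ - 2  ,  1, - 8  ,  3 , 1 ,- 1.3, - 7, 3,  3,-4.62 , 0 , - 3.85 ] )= [ - 8, - 7 , - 4.62, - 3.85, - 2, - 1.3,0, 1, 1, 3 , 3 , 3 ] 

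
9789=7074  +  2715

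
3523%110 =3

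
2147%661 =164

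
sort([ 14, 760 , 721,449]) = [14,449, 721,760 ] 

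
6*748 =4488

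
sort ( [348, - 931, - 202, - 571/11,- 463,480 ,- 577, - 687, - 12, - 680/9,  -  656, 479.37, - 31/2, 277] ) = [-931, - 687,  -  656, - 577, - 463, - 202, - 680/9,- 571/11, - 31/2, -12 , 277, 348,479.37,480]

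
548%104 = 28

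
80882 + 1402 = 82284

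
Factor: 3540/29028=5^1*41^ (-1)= 5/41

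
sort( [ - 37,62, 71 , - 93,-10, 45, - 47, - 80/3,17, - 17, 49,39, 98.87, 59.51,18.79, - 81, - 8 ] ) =[ - 93,-81, - 47, - 37,  -  80/3, - 17, - 10, - 8,17, 18.79,39, 45,  49,59.51,62,  71, 98.87 ] 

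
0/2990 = 0 = 0.00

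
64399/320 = 64399/320 = 201.25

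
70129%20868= 7525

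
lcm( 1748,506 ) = 19228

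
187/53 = 187/53  =  3.53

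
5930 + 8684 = 14614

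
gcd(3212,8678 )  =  2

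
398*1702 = 677396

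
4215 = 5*843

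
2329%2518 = 2329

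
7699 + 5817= 13516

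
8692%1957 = 864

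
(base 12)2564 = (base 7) 15253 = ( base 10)4252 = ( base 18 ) D24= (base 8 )10234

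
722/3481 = 722/3481 = 0.21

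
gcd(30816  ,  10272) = 10272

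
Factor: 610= 2^1*5^1*61^1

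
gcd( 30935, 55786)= 1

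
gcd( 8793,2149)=1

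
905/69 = 13  +  8/69 = 13.12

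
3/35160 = 1/11720 = 0.00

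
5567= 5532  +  35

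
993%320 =33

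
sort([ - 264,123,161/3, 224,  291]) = [ - 264,161/3,  123,224 , 291 ]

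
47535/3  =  15845 = 15845.00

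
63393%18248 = 8649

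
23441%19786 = 3655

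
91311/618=147 + 155/206  =  147.75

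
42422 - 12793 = 29629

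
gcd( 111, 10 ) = 1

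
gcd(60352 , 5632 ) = 64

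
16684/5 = 3336+4/5 = 3336.80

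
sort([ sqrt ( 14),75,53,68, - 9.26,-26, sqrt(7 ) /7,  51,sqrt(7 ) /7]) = [ - 26,-9.26,sqrt (7)/7 , sqrt ( 7) /7,sqrt( 14 ),51,53, 68,75]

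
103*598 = 61594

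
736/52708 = 184/13177 = 0.01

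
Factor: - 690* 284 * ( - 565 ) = 2^3*3^1 * 5^2*23^1 * 71^1 * 113^1 = 110717400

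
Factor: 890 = 2^1*5^1*89^1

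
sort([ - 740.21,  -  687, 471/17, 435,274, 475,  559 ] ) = [ - 740.21, - 687, 471/17, 274, 435, 475, 559 ] 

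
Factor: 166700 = 2^2*5^2*1667^1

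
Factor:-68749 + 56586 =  - 12163 =- 12163^1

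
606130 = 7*86590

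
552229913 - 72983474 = 479246439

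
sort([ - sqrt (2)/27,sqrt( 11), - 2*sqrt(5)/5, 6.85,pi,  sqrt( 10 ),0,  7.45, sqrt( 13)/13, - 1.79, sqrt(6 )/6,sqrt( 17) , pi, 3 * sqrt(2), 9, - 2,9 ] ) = [ - 2 , - 1.79, - 2* sqrt( 5)/5, - sqrt( 2)/27,0,sqrt( 13)/13,sqrt(6) /6,pi,pi, sqrt( 10 ), sqrt( 11), sqrt( 17 ), 3* sqrt(2 ), 6.85,7.45, 9,9 ] 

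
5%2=1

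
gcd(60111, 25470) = 9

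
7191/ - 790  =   - 7191/790 = - 9.10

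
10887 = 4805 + 6082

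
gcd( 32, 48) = 16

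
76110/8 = 38055/4=9513.75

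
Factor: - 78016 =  - 2^6 * 23^1 * 53^1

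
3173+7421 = 10594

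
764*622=475208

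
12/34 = 6/17 = 0.35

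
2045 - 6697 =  - 4652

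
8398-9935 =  - 1537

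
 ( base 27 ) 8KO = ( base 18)11d6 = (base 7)24435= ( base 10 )6396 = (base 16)18fc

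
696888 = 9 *77432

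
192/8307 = 64/2769 =0.02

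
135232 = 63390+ 71842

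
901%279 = 64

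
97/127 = 97/127 = 0.76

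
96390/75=1285 + 1/5 = 1285.20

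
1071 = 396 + 675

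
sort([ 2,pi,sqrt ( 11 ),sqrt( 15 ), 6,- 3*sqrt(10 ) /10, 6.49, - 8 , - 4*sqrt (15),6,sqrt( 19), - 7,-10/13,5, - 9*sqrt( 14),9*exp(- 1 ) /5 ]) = [ - 9*sqrt( 14), - 4*sqrt ( 15 ),- 8,-7, - 3*sqrt( 10) /10,  -  10/13,9*exp( - 1)/5,  2, pi,sqrt (11 ), sqrt(15),sqrt(19), 5, 6,  6, 6.49]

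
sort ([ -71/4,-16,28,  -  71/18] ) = [ - 71/4, - 16, - 71/18, 28 ] 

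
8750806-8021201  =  729605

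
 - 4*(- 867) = 3468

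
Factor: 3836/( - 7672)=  - 1/2 = - 2^( - 1)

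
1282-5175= -3893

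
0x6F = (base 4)1233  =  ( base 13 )87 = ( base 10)111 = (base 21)56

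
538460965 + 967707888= 1506168853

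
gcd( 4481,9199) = 1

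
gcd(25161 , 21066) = 3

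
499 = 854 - 355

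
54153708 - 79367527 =  -  25213819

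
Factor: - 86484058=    - 2^1*251^1*172279^1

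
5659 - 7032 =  - 1373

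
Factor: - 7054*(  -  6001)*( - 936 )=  - 2^4*3^2 * 13^1*17^1 * 353^1 *3527^1=   - 39621866544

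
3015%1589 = 1426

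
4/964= 1/241=   0.00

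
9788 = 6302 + 3486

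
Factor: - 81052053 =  - 3^1*467^1 * 57853^1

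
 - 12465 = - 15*831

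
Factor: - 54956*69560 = -2^5*5^1* 11^1*37^1*47^1*1249^1= - 3822739360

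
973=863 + 110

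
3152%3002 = 150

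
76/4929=76/4929 = 0.02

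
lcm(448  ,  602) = 19264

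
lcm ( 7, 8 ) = 56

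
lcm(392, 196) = 392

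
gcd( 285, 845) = 5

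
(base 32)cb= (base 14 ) 203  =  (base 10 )395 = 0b110001011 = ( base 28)E3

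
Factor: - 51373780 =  - 2^2 * 5^1*2568689^1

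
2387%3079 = 2387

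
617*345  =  212865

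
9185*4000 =36740000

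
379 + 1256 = 1635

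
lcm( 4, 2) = 4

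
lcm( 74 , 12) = 444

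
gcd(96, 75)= 3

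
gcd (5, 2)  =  1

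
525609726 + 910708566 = 1436318292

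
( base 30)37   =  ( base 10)97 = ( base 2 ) 1100001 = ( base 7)166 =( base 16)61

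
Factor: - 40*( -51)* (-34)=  -2^4*3^1*5^1*17^2=- 69360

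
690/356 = 345/178 = 1.94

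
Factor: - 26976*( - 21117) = 2^5*3^2*281^1*7039^1 = 569652192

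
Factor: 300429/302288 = 2^(  -  4)*3^4*7^(  -  1) * 2699^( - 1 )*3709^1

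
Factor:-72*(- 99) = 2^3*3^4*11^1 = 7128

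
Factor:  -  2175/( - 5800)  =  3/8 = 2^ ( - 3 )*3^1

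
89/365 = 89/365 = 0.24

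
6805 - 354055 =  - 347250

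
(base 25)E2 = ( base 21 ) GG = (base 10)352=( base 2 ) 101100000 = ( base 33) AM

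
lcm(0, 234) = 0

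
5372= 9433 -4061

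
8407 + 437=8844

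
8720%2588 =956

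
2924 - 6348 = - 3424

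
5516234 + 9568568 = 15084802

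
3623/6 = 3623/6 = 603.83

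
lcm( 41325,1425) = 41325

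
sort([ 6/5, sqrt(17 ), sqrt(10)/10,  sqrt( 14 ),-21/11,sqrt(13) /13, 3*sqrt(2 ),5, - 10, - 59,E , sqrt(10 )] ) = [ - 59, - 10, - 21/11 , sqrt(13 ) /13,sqrt( 10 )/10,6/5, E,sqrt(10 ), sqrt( 14 ),  sqrt(17), 3*sqrt(2)  ,  5] 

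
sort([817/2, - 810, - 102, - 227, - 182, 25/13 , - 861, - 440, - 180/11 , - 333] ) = [ - 861, - 810 , - 440, - 333,-227,-182,-102, - 180/11, 25/13,817/2]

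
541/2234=541/2234 = 0.24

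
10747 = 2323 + 8424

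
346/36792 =173/18396  =  0.01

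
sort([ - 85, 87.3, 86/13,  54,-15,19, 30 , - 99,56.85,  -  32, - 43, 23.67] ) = [ - 99, - 85, - 43, - 32,-15 , 86/13, 19,23.67,30,54,56.85,87.3]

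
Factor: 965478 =2^1*3^1*37^1*4349^1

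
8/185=8/185 = 0.04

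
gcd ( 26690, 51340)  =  170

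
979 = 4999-4020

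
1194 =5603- 4409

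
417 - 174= 243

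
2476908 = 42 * 58974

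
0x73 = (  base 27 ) 47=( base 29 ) 3S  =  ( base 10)115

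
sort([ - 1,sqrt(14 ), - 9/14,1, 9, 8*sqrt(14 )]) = [ - 1,-9/14 , 1, sqrt( 14 ),9,8*sqrt( 14) ]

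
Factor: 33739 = 33739^1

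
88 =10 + 78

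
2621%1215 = 191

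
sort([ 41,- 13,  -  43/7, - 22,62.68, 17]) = [  -  22,  -  13 , - 43/7,  17,  41, 62.68]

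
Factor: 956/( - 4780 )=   -  1/5= -5^( - 1)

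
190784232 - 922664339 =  - 731880107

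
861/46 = 861/46 = 18.72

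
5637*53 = 298761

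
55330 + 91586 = 146916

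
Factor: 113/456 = 2^( - 3)* 3^( - 1)*19^( - 1 )*113^1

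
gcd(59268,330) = 66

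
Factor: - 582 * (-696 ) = 2^4*3^2*29^1*97^1  =  405072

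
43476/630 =7246/105  =  69.01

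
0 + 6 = 6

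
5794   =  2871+2923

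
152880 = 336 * 455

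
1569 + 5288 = 6857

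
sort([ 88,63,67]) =[ 63,67,88]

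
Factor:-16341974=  - 2^1 * 11^1*742817^1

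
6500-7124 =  - 624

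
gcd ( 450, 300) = 150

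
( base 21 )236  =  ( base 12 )673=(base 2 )1110110111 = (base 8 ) 1667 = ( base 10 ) 951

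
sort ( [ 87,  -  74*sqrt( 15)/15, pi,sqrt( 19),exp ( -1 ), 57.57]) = [-74*sqrt ( 15)/15,exp( - 1 ),pi,sqrt(19) , 57.57,87] 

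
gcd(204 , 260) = 4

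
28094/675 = 41 + 419/675= 41.62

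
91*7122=648102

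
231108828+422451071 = 653559899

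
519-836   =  - 317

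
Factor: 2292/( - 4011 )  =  -2^2 * 7^( - 1 ) =-4/7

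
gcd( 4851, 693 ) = 693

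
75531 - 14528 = 61003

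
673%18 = 7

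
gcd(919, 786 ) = 1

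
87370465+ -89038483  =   - 1668018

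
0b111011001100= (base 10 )3788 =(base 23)73g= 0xecc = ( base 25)61d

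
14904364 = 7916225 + 6988139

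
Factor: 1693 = 1693^1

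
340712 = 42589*8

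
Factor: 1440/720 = 2 = 2^1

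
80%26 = 2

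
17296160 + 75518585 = 92814745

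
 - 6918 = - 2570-4348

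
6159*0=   0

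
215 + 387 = 602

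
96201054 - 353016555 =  - 256815501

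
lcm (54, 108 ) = 108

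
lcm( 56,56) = 56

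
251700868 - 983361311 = - 731660443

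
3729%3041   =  688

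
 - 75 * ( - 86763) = 6507225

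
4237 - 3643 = 594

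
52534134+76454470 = 128988604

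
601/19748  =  601/19748 = 0.03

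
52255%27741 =24514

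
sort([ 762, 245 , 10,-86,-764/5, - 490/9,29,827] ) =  [ - 764/5, - 86 , -490/9,10,29, 245,762,827]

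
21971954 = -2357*( -9322 )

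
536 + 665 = 1201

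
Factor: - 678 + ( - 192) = - 870 = - 2^1 * 3^1*5^1*29^1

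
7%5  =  2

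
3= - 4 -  - 7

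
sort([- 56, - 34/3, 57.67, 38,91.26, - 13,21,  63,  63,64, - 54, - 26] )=[  -  56 ,  -  54, - 26, - 13, - 34/3, 21, 38 , 57.67, 63,63 , 64, 91.26]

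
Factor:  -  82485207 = -3^2*7^1 *17^1*77017^1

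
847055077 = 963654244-116599167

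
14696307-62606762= -47910455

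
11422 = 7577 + 3845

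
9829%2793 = 1450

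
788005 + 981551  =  1769556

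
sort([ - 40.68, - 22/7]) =[ - 40.68, - 22/7]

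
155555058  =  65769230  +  89785828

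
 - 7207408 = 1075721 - 8283129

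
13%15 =13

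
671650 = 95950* 7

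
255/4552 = 255/4552= 0.06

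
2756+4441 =7197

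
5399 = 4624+775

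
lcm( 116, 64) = 1856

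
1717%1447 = 270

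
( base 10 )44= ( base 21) 22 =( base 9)48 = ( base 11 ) 40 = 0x2C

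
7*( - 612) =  - 4284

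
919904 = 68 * 13528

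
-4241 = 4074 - 8315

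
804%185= 64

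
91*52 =4732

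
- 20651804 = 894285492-914937296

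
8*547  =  4376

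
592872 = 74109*8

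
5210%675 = 485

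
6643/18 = 6643/18 = 369.06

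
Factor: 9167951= 13^1*59^1*11953^1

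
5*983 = 4915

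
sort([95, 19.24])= [19.24,95]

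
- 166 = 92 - 258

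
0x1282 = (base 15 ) 160D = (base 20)BGI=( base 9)6444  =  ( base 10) 4738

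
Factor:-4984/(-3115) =8/5=2^3 * 5^( - 1)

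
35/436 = 35/436= 0.08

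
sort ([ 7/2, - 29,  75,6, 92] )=[ - 29, 7/2, 6,75,92 ]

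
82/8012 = 41/4006 =0.01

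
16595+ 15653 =32248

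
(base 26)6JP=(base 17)fe2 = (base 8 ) 10737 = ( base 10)4575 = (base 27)67C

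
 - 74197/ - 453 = 74197/453 = 163.79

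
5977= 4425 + 1552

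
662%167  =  161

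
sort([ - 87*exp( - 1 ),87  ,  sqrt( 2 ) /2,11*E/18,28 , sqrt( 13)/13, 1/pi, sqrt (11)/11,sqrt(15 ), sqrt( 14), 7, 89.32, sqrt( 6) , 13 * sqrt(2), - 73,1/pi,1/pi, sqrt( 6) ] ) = [ - 73, - 87*exp( - 1),sqrt(13 ) /13,sqrt (11 ) /11,1/pi,1/pi, 1/pi,sqrt( 2)/2,11 * E/18, sqrt(6), sqrt ( 6 ),  sqrt( 14 ), sqrt(15),7, 13*sqrt( 2), 28, 87,89.32]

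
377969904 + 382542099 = 760512003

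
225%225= 0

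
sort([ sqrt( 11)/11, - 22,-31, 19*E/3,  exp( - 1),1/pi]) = [-31,-22, sqrt(11 ) /11 , 1/pi, exp(-1 ),19*E/3 ]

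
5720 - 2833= 2887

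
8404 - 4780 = 3624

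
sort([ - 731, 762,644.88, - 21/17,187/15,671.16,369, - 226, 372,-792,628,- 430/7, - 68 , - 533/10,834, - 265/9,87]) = [ - 792, - 731, - 226, - 68, - 430/7, - 533/10, - 265/9, - 21/17,187/15,87, 369,372,628, 644.88, 671.16,  762,  834]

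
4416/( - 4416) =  - 1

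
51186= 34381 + 16805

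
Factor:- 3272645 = - 5^1*654529^1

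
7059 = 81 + 6978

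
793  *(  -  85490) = - 67793570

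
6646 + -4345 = 2301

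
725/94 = 725/94= 7.71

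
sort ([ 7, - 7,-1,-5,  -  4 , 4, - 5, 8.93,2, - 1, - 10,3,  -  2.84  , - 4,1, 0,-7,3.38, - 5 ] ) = [- 10, -7, - 7,-5,  -  5, - 5, - 4,-4, - 2.84,-1,-1  ,  0,1,2, 3, 3.38 , 4, 7, 8.93] 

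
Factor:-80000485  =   - 5^1*16000097^1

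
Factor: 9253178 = 2^1*11^1*420599^1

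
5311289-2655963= 2655326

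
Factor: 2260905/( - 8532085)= -452181/1706417=-3^1*19^1*7933^1*1706417^ ( - 1)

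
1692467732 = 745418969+947048763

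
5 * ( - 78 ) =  - 390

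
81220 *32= 2599040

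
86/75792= 43/37896 = 0.00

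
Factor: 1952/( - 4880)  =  -2/5  =  - 2^1*5^( - 1)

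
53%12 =5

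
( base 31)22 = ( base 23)2i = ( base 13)4c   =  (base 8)100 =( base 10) 64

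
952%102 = 34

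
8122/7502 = 1 + 10/121 = 1.08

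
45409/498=45409/498= 91.18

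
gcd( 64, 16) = 16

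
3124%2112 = 1012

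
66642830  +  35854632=102497462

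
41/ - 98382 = -41/98382 = - 0.00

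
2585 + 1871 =4456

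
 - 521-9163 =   -  9684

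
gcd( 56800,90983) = 1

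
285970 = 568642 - 282672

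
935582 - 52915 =882667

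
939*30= 28170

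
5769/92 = 5769/92 =62.71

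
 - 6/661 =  - 1 + 655/661 = -0.01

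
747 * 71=53037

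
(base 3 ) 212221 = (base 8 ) 1206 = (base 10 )646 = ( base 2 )1010000110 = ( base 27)NP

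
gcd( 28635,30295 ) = 415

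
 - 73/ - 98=73/98 = 0.74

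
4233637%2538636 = 1695001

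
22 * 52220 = 1148840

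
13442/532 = 6721/266  =  25.27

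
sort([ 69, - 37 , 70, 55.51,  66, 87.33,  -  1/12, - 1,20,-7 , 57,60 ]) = [-37, - 7, - 1,-1/12, 20, 55.51,57,60, 66,  69, 70,87.33]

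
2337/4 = 2337/4 = 584.25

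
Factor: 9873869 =127^1*77747^1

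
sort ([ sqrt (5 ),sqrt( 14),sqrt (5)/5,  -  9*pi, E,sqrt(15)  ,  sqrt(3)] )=[ - 9*pi, sqrt( 5)/5,sqrt(3 ),sqrt( 5),E,sqrt(14),sqrt(15) ] 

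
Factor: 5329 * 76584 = 2^3*3^1*73^2*3191^1 = 408116136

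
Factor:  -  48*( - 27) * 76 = 2^6 * 3^4*19^1 = 98496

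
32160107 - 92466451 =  -60306344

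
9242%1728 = 602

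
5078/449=11 + 139/449 = 11.31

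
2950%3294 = 2950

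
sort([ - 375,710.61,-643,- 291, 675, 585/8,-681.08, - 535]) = [- 681.08, - 643, - 535,- 375, - 291,585/8,675,710.61 ] 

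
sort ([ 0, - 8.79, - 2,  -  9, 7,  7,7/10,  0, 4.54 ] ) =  [ -9,- 8.79, - 2,0,  0,7/10, 4.54 , 7,7]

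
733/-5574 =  - 1 + 4841/5574 = - 0.13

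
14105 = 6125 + 7980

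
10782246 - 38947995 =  - 28165749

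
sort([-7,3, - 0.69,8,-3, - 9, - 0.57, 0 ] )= [ - 9, - 7,- 3, - 0.69, - 0.57, 0,3, 8 ]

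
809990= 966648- 156658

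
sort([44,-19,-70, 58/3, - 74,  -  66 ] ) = [ - 74, - 70,- 66,-19, 58/3  ,  44] 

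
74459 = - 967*(-77 ) 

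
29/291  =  29/291 = 0.10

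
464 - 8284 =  - 7820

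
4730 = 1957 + 2773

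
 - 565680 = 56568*(- 10 ) 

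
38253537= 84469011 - 46215474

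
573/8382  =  191/2794 = 0.07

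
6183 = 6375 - 192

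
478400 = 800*598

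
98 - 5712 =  - 5614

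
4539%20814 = 4539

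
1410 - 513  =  897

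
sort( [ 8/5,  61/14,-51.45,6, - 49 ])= [ - 51.45, - 49, 8/5,61/14,6] 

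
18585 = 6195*3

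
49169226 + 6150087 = 55319313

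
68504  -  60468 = 8036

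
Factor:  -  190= - 2^1*5^1*19^1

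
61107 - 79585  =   - 18478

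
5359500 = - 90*(- 59550 )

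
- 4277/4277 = - 1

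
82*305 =25010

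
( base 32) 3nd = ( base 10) 3821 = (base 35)346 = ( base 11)2964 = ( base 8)7355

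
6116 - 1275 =4841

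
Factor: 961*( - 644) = -2^2*7^1 * 23^1 * 31^2 =- 618884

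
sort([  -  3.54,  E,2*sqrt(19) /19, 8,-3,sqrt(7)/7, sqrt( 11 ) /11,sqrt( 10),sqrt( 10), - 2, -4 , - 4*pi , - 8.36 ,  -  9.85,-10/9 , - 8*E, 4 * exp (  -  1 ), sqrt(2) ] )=[ - 8*E, - 4  *  pi, - 9.85, - 8.36 , - 4,-3.54, - 3, - 2, - 10/9, sqrt ( 11)/11, sqrt(7 )/7, 2*sqrt(19) /19,sqrt( 2 ), 4*exp( - 1),  E, sqrt( 10), sqrt( 10 ), 8] 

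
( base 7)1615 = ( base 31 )kt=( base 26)OP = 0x289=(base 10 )649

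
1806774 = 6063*298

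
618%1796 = 618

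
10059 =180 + 9879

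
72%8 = 0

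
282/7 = 282/7= 40.29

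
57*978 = 55746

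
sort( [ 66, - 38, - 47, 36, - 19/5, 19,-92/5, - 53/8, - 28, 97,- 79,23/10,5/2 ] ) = [ - 79,  -  47, - 38, - 28,-92/5, - 53/8,-19/5,23/10,5/2, 19, 36, 66,  97 ] 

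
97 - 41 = 56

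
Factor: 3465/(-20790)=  - 2^( - 1 )*3^( - 1) = - 1/6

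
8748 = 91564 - 82816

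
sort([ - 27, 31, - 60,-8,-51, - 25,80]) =[ - 60, -51 , - 27,-25, -8, 31, 80]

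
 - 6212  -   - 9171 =2959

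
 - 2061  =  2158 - 4219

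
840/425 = 1 + 83/85 = 1.98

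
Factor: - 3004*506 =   -  2^3*11^1 * 23^1*751^1=-1520024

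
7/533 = 7/533  =  0.01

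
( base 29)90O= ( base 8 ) 16651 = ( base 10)7593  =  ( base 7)31065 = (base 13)35c1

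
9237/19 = 9237/19 = 486.16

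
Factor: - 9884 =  - 2^2*7^1* 353^1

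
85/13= 6 + 7/13 = 6.54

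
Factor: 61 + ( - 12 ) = 7^2  =  49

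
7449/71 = 104 + 65/71 = 104.92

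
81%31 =19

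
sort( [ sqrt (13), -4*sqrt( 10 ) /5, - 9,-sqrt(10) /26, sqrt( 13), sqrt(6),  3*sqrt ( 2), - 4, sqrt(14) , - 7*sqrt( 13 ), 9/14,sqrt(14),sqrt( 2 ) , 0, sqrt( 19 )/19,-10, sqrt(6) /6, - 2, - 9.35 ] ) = [ - 7*sqrt( 13), - 10 , - 9.35,- 9, - 4, - 4*sqrt(10)/5, - 2, - sqrt( 10)/26, 0, sqrt(19)/19, sqrt( 6)/6, 9/14, sqrt( 2 ),sqrt(6 ), sqrt( 13 ),sqrt(13 ),sqrt(14), sqrt( 14 ) , 3 *sqrt (2 )]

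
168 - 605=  - 437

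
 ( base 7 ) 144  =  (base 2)1010001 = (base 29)2n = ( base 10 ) 81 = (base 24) 39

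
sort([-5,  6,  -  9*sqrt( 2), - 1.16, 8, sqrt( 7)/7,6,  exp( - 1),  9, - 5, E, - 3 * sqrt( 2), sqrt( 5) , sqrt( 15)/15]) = [ - 9*sqrt(2 ), - 5,-5, - 3*sqrt(2), -1.16, sqrt( 15 )/15, exp( - 1),sqrt( 7) /7, sqrt( 5), E , 6, 6, 8, 9]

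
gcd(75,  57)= 3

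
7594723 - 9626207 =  - 2031484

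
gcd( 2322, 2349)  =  27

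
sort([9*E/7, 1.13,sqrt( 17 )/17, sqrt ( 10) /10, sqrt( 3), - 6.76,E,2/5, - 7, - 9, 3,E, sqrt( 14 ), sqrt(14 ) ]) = [ - 9, - 7, - 6.76, sqrt(17 ) /17, sqrt ( 10 )/10, 2/5, 1.13,  sqrt( 3 ) , E , E,3, 9*E/7, sqrt( 14 ), sqrt(14)]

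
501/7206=167/2402 =0.07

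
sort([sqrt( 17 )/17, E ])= [ sqrt( 17 ) /17,E ] 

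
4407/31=4407/31 =142.16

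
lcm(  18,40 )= 360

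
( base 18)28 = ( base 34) 1a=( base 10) 44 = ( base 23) 1l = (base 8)54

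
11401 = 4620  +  6781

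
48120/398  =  120 + 180/199=120.90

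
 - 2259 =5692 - 7951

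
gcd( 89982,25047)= 9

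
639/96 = 6 + 21/32  =  6.66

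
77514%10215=6009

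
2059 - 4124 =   -  2065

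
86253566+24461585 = 110715151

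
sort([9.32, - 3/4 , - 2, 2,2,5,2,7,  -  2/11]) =[ - 2, - 3/4, - 2/11,2,2,2,5, 7,9.32]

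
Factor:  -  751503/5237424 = - 250501/1745808  =  - 2^(-4) * 3^( - 1 )*37^(  -  1 )*983^( - 1 )*250501^1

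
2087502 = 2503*834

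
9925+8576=18501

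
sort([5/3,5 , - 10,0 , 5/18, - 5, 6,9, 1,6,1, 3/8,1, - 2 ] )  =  [ - 10, - 5, - 2,  0 , 5/18,3/8,1, 1,1, 5/3,5,6,6,9]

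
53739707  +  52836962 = 106576669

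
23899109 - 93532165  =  -69633056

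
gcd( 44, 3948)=4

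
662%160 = 22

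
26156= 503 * 52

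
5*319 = 1595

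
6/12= 1/2 = 0.50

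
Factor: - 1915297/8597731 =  - 47^1*859^( - 1 )*10009^( - 1)* 40751^1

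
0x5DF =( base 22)327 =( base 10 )1503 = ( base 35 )17X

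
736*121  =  89056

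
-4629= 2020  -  6649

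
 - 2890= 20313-23203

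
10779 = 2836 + 7943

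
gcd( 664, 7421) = 1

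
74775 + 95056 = 169831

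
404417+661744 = 1066161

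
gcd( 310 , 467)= 1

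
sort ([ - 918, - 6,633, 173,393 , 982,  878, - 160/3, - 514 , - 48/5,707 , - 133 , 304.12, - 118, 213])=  [-918, - 514, - 133, - 118, - 160/3, - 48/5, - 6,173, 213, 304.12 , 393,  633,707 , 878,982]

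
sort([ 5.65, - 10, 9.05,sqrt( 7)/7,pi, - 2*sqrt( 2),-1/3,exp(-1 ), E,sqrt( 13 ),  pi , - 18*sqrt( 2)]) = [ - 18 * sqrt( 2), - 10, - 2*sqrt( 2),  -  1/3, exp( - 1),sqrt( 7)/7,E,pi,pi,sqrt( 13),5.65,9.05]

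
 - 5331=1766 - 7097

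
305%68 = 33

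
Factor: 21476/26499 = 2^2 * 3^( - 1 )*  7^1* 11^( - 2 )* 13^1 * 59^1*73^( - 1)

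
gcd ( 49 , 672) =7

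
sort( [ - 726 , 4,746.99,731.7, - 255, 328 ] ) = [ - 726, - 255, 4, 328, 731.7,746.99] 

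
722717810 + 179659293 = 902377103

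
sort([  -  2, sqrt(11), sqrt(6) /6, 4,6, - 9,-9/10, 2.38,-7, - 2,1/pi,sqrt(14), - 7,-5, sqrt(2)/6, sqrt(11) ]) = [ - 9, - 7, - 7, - 5, - 2, - 2,-9/10,sqrt ( 2)/6, 1/pi,sqrt( 6 ) /6,2.38, sqrt ( 11 ), sqrt( 11),sqrt(14 ),4, 6] 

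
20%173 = 20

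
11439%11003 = 436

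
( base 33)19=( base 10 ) 42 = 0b101010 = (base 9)46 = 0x2a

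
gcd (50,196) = 2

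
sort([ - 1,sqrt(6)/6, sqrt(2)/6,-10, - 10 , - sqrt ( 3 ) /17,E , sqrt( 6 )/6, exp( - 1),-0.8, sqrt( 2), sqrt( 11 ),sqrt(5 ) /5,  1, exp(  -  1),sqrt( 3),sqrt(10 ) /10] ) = [ - 10 ,-10 ,-1,  -  0.8, - sqrt(3)/17,  sqrt(2 )/6  ,  sqrt(10)/10, exp( - 1), exp( - 1) , sqrt( 6)/6,sqrt( 6) /6,sqrt ( 5)/5,1, sqrt( 2),  sqrt(3),E , sqrt( 11)]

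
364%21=7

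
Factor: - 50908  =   - 2^2*11^1*13^1*89^1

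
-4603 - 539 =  - 5142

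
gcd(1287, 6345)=9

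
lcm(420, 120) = 840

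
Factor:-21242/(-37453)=38/67 = 2^1*19^1*67^(-1)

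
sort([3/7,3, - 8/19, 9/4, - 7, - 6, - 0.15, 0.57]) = [ - 7, - 6,-8/19, - 0.15,3/7, 0.57, 9/4,3] 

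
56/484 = 14/121 =0.12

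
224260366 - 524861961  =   - 300601595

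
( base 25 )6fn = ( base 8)10064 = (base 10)4148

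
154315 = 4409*35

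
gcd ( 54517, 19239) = 1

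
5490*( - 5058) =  - 27768420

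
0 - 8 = -8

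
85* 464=39440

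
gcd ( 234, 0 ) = 234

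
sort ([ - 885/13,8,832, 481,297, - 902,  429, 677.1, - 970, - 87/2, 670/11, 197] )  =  [ - 970 , - 902, - 885/13, - 87/2, 8, 670/11 , 197 , 297  ,  429,481,677.1, 832 ] 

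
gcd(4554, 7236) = 18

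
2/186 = 1/93=0.01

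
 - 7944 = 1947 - 9891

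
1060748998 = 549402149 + 511346849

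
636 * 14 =8904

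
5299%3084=2215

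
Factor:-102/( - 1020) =1/10 = 2^( - 1 )* 5^( - 1)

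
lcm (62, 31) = 62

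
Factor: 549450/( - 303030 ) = - 165/91 = - 3^1 * 5^1*7^ ( - 1 ) * 11^1*13^( - 1)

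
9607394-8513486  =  1093908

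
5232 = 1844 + 3388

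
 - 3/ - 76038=1/25346  =  0.00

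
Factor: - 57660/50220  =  -31/27 = - 3^(-3 )*31^1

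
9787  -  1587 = 8200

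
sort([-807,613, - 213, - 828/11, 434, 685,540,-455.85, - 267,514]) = [ - 807, - 455.85, - 267, - 213,- 828/11, 434, 514, 540 , 613, 685 ]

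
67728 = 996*68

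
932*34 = 31688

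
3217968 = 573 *5616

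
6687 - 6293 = 394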